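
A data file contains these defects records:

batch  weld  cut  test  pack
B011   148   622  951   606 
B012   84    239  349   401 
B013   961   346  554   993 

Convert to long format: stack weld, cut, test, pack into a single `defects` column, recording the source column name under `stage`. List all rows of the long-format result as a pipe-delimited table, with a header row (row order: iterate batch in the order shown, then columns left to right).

| batch | stage | defects |
| B011 | weld | 148 |
| B011 | cut | 622 |
| B011 | test | 951 |
| B011 | pack | 606 |
| B012 | weld | 84 |
| B012 | cut | 239 |
| B012 | test | 349 |
| B012 | pack | 401 |
| B013 | weld | 961 |
| B013 | cut | 346 |
| B013 | test | 554 |
| B013 | pack | 993 |

Each (batch, column) pair becomes one row: 3 × 4 = 12 rows.
For example, (B011, weld) → defects=148.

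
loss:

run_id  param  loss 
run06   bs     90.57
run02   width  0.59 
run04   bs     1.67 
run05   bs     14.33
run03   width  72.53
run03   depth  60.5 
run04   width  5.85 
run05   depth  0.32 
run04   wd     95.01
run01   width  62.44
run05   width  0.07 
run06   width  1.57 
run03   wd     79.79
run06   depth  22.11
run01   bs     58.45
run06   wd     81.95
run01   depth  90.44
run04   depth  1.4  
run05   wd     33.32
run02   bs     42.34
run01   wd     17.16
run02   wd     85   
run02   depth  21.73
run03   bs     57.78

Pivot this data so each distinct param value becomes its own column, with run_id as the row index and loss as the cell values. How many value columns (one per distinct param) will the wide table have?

4 distinct param values: bs, wd, width, depth.

4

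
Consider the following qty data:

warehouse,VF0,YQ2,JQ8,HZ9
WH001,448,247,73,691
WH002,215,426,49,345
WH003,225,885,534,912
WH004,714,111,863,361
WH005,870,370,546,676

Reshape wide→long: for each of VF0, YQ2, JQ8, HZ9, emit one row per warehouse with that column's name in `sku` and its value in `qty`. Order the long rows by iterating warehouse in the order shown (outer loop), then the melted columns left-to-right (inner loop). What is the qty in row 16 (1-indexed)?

361

20 rows total (5 × 4). Row 16: index ⌊(16-1)/4⌋ = 3 into warehouse → WH004; (16-1) mod 4 = 3 into the melted columns → HZ9.
So row 16 is (WH004, HZ9, 361); qty = 361.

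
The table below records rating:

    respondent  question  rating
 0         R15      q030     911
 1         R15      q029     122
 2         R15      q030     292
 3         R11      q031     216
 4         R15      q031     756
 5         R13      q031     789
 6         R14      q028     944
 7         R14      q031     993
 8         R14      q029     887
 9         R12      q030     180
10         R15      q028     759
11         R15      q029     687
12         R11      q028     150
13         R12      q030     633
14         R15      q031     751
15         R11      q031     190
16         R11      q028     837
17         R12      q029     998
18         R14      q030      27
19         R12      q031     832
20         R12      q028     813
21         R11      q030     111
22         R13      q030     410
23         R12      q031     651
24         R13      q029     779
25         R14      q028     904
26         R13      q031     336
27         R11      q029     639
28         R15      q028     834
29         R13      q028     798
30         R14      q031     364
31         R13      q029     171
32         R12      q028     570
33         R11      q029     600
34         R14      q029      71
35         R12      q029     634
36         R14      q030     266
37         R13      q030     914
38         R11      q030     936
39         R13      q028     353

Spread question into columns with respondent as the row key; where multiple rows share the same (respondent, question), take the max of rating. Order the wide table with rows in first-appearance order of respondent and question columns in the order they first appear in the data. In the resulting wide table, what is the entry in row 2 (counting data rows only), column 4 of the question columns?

837

With rows in first-appearance order of respondent, row 2 is respondent=R11. question columns in first-appearance order: q030, q029, q031, q028; column 4 is q028.
Long rows with respondent=R11, question=q028: max(150, 837) = 837.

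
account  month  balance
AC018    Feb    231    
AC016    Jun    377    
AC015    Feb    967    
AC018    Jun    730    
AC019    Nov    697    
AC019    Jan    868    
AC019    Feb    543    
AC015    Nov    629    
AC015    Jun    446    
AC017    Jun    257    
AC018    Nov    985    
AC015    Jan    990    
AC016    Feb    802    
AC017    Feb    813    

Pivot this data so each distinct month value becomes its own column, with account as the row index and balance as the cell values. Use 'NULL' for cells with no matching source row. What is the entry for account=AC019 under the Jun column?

No long-format row has account=AC019 and month=Jun, so the cell is NULL.

NULL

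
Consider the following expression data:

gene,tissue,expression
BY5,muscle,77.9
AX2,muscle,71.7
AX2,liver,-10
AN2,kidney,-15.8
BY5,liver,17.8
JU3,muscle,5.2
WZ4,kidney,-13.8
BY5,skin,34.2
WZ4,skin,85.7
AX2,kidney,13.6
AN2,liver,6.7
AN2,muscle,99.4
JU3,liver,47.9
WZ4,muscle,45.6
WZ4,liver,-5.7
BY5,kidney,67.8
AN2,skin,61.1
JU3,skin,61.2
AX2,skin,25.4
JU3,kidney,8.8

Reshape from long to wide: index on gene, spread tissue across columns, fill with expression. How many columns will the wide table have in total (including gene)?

5

1 column for gene plus 4 distinct tissue values → 5 columns.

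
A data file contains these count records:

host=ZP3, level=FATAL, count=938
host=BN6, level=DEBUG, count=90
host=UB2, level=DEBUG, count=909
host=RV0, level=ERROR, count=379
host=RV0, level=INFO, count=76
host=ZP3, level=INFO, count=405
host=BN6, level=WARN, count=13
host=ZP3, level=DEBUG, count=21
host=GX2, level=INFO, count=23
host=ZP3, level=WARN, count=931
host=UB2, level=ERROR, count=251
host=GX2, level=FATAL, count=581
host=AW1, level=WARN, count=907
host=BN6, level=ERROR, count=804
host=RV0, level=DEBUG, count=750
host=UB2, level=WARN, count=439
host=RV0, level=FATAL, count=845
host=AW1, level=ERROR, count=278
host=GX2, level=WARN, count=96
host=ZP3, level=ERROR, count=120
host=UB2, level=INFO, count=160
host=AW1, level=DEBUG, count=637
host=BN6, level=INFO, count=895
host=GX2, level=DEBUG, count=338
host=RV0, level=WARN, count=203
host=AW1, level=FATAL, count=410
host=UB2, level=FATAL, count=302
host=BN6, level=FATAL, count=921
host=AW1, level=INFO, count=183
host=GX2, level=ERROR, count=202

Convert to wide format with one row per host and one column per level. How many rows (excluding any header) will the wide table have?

6

6 distinct host values → 6 rows.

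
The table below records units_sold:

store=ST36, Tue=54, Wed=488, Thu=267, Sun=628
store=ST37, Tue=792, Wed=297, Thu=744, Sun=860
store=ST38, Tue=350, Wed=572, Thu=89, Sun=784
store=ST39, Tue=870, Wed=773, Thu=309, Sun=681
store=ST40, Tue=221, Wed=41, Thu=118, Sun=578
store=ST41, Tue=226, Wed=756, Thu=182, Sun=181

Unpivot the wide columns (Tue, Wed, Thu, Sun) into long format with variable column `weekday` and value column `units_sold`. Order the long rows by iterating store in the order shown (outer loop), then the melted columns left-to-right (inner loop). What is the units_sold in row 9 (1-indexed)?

350

24 rows total (6 × 4). Row 9: index ⌊(9-1)/4⌋ = 2 into store → ST38; (9-1) mod 4 = 0 into the melted columns → Tue.
So row 9 is (ST38, Tue, 350); units_sold = 350.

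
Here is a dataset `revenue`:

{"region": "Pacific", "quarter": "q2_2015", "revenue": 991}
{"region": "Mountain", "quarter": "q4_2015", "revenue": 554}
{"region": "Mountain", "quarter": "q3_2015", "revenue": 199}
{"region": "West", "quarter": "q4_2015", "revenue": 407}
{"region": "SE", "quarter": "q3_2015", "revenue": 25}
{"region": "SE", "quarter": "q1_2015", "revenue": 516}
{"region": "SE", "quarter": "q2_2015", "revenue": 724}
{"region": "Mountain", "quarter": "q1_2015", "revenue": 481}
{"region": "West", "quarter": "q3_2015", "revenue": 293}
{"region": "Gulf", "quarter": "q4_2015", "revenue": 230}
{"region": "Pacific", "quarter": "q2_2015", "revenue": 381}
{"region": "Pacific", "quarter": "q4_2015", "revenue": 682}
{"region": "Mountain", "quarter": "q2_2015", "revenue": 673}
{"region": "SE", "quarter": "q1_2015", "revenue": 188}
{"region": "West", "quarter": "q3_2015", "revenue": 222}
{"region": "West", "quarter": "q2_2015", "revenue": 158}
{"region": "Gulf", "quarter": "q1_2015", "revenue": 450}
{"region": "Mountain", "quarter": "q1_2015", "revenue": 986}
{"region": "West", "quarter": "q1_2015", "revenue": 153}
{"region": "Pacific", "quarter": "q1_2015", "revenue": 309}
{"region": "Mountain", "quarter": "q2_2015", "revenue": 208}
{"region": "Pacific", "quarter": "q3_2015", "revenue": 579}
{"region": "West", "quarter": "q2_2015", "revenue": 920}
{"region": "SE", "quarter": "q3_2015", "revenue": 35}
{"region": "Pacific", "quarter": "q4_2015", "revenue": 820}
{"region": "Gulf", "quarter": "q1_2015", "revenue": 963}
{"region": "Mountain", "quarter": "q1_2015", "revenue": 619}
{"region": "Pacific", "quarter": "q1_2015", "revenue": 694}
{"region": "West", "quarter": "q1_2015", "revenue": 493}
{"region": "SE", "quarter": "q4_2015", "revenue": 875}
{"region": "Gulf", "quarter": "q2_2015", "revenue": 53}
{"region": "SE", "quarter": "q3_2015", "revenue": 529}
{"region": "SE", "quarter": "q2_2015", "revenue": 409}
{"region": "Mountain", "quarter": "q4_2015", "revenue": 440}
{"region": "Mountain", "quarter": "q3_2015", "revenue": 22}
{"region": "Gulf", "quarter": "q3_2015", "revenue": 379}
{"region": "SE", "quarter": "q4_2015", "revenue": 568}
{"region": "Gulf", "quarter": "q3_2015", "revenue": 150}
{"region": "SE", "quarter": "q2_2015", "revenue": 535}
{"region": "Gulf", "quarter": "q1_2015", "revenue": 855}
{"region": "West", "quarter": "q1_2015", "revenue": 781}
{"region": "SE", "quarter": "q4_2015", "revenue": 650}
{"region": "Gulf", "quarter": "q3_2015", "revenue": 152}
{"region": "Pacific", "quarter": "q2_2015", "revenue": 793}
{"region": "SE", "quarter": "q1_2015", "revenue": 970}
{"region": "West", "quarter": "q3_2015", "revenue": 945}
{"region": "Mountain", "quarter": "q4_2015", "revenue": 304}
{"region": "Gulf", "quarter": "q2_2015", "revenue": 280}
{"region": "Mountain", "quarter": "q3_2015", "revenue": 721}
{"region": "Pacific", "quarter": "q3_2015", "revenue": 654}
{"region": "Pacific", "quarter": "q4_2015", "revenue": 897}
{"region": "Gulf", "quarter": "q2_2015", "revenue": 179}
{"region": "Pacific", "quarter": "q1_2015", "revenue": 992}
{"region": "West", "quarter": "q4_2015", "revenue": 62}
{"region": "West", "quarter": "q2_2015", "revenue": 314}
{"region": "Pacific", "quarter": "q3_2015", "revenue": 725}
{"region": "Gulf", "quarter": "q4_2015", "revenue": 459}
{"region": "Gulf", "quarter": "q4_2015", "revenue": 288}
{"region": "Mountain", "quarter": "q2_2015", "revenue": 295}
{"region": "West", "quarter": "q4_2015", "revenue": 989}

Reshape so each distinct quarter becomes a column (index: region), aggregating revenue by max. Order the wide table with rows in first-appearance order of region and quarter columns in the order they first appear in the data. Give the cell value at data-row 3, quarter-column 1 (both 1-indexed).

With rows in first-appearance order of region, row 3 is region=West. quarter columns in first-appearance order: q2_2015, q4_2015, q3_2015, q1_2015; column 1 is q2_2015.
Long rows with region=West, quarter=q2_2015: max(158, 920, 314) = 920.

920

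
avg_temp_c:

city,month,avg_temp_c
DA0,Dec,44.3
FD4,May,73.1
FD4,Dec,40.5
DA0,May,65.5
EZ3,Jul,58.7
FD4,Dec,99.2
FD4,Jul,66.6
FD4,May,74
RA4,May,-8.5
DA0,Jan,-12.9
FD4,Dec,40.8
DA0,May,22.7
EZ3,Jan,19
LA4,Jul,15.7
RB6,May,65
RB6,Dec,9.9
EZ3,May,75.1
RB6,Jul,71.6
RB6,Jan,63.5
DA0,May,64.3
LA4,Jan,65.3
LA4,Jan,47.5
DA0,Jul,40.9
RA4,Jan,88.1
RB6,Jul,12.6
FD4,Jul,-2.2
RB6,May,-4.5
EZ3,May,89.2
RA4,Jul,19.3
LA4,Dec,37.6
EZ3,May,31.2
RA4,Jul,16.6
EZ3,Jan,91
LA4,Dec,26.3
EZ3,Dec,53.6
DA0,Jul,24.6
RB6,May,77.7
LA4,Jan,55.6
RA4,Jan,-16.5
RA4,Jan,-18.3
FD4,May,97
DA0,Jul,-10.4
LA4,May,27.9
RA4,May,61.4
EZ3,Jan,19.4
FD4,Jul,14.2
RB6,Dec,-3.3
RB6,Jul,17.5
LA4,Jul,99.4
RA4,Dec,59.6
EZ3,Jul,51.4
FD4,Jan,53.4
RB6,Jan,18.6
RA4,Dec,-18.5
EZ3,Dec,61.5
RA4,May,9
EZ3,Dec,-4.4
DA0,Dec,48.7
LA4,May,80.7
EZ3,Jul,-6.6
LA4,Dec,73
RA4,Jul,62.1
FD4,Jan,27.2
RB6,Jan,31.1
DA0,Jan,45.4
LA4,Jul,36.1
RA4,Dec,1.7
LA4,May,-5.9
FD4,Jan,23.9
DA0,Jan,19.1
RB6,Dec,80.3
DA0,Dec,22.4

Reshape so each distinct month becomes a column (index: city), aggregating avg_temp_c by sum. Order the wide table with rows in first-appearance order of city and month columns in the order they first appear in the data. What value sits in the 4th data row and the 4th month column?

53.3

With rows in first-appearance order of city, row 4 is city=RA4. month columns in first-appearance order: Dec, May, Jul, Jan; column 4 is Jan.
Long rows with city=RA4, month=Jan: 88.1 + -16.5 + -18.3 = 53.3.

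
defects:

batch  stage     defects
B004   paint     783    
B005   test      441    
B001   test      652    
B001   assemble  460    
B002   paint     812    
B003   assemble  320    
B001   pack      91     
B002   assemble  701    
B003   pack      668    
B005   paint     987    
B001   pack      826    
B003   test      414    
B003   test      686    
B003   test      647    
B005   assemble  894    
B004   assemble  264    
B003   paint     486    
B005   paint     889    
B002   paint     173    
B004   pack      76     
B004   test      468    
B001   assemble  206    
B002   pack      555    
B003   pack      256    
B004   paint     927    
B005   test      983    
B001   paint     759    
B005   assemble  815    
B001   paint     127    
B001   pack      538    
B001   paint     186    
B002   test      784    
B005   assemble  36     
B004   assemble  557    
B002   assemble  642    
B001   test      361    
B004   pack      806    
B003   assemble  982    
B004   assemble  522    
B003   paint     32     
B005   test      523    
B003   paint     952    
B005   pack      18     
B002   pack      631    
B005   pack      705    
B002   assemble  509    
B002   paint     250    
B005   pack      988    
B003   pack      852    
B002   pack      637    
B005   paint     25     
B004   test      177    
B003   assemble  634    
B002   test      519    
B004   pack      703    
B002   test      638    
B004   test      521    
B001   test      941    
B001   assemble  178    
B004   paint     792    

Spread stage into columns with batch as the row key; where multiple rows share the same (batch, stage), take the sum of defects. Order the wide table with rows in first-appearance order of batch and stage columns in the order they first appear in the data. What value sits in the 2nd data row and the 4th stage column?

1711

With rows in first-appearance order of batch, row 2 is batch=B005. stage columns in first-appearance order: paint, test, assemble, pack; column 4 is pack.
Long rows with batch=B005, stage=pack: 18 + 705 + 988 = 1711.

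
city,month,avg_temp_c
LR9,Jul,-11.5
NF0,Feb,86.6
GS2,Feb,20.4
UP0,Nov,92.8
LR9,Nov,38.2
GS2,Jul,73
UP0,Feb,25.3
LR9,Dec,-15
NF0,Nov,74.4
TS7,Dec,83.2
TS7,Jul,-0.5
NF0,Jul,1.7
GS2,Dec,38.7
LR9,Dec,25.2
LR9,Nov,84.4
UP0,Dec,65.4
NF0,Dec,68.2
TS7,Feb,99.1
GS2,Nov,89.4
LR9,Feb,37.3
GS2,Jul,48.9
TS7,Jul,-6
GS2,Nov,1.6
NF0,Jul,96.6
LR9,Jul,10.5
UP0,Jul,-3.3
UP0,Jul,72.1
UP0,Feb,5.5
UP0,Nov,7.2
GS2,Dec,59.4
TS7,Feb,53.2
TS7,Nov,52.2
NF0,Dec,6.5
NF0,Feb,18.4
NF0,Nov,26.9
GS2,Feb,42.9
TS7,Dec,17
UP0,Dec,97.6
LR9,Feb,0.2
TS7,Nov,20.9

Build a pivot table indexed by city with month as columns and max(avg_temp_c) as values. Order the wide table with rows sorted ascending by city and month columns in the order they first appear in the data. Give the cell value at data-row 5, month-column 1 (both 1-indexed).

72.1

With rows sorted ascending by city, row 5 is city=UP0. month columns in first-appearance order: Jul, Feb, Nov, Dec; column 1 is Jul.
Long rows with city=UP0, month=Jul: max(-3.3, 72.1) = 72.1.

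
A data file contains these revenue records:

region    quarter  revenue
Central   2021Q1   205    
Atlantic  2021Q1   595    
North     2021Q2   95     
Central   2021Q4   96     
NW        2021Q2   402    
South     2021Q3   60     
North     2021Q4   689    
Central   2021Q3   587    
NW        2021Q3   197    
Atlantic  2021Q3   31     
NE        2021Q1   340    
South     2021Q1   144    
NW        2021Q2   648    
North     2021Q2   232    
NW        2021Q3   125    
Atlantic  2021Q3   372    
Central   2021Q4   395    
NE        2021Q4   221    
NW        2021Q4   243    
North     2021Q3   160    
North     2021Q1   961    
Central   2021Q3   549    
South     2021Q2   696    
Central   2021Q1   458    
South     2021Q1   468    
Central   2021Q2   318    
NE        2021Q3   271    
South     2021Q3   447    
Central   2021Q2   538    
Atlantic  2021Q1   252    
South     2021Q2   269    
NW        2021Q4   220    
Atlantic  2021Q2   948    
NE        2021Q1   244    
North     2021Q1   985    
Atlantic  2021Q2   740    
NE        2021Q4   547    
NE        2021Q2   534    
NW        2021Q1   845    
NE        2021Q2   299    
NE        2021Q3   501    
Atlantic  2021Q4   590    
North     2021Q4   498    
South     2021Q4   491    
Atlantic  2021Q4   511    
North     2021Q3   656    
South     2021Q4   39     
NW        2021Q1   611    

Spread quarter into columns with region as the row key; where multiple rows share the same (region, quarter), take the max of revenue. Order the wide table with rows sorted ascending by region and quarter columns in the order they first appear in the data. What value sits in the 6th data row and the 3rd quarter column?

With rows sorted ascending by region, row 6 is region=South. quarter columns in first-appearance order: 2021Q1, 2021Q2, 2021Q4, 2021Q3; column 3 is 2021Q4.
Long rows with region=South, quarter=2021Q4: max(491, 39) = 491.

491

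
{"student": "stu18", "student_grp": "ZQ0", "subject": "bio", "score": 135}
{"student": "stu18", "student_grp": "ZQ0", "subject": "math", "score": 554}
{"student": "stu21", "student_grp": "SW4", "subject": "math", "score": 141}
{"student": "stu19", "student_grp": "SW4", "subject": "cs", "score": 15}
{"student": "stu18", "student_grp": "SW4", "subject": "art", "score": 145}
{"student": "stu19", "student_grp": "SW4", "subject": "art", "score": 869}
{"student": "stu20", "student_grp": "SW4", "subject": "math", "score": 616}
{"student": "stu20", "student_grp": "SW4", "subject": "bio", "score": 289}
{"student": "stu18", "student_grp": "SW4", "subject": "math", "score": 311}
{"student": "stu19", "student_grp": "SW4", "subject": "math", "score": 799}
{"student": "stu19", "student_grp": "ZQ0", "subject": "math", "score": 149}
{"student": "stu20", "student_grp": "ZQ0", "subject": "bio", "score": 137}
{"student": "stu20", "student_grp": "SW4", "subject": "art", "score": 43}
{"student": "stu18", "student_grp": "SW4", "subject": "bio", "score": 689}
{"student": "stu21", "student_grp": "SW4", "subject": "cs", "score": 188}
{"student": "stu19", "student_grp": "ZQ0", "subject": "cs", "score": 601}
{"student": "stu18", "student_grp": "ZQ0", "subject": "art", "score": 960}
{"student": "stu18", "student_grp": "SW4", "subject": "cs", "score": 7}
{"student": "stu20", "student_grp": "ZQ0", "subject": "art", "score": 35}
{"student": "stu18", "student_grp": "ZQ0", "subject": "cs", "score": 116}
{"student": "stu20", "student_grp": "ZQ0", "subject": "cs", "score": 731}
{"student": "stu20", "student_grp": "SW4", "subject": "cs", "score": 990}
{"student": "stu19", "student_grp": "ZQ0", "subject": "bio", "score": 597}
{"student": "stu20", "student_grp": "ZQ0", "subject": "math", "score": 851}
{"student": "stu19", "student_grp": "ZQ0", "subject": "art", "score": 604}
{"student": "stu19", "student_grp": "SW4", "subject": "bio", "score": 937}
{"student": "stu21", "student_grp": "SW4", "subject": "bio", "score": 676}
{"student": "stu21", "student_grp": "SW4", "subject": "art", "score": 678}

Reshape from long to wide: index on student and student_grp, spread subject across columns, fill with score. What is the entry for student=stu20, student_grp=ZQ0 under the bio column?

Wide layout: rows indexed by student and student_grp, columns are the 4 distinct subject values (bio, math, cs, art).
Cell (student=stu20, student_grp=ZQ0, subject=bio) draws from the long row where student=stu20, student_grp=ZQ0 and subject=bio, which has score=137.

137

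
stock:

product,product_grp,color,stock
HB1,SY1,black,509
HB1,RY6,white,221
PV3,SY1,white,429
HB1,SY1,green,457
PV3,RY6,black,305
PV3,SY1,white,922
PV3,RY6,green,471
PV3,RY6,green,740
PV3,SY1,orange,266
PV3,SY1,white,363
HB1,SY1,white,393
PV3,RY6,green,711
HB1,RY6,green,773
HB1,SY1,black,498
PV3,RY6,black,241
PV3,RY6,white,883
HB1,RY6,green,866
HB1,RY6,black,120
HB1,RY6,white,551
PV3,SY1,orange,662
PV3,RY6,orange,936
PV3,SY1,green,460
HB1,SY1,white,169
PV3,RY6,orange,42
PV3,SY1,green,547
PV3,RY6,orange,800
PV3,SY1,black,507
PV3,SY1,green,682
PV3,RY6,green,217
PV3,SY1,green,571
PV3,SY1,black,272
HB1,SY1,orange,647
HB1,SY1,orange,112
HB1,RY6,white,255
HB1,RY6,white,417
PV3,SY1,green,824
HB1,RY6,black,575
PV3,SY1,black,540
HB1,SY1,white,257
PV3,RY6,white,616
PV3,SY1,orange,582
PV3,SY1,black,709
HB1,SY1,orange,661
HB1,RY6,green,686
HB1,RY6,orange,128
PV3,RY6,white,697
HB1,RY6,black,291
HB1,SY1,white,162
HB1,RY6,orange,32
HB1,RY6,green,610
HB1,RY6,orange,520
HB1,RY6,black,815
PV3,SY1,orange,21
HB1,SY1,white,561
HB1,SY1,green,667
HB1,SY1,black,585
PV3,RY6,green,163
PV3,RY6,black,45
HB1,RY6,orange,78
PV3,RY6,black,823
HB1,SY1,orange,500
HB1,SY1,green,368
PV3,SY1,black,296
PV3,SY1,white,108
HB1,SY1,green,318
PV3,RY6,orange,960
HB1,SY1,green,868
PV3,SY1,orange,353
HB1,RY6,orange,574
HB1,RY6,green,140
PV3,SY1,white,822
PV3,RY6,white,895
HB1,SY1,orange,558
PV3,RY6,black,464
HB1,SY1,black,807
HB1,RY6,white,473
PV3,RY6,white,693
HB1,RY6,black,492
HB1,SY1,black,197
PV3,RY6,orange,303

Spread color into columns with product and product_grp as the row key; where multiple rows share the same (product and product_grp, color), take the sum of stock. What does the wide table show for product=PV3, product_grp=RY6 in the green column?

Rows with product=PV3, product_grp=RY6 and color=green: stock values are 471, 740, 711, 217, 163.
471 + 740 + 711 + 217 + 163 = 2302.

2302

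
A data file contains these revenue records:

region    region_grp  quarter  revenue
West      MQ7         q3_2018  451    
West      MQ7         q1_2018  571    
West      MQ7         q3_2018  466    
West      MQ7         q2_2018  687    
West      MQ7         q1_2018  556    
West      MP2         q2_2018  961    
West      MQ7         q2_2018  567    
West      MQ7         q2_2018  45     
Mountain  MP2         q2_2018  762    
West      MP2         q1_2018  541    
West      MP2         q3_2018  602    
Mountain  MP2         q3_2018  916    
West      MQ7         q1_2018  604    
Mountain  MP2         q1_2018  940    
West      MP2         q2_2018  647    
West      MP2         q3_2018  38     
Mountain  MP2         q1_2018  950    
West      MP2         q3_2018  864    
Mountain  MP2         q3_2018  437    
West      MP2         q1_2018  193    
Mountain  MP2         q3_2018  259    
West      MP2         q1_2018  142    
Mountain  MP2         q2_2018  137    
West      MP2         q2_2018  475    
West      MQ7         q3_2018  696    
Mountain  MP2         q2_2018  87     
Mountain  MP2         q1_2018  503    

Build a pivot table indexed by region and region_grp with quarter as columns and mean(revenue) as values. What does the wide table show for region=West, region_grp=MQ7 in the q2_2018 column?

433

Rows with region=West, region_grp=MQ7 and quarter=q2_2018: revenue values are 687, 567, 45.
(687 + 567 + 45) / 3 = 433.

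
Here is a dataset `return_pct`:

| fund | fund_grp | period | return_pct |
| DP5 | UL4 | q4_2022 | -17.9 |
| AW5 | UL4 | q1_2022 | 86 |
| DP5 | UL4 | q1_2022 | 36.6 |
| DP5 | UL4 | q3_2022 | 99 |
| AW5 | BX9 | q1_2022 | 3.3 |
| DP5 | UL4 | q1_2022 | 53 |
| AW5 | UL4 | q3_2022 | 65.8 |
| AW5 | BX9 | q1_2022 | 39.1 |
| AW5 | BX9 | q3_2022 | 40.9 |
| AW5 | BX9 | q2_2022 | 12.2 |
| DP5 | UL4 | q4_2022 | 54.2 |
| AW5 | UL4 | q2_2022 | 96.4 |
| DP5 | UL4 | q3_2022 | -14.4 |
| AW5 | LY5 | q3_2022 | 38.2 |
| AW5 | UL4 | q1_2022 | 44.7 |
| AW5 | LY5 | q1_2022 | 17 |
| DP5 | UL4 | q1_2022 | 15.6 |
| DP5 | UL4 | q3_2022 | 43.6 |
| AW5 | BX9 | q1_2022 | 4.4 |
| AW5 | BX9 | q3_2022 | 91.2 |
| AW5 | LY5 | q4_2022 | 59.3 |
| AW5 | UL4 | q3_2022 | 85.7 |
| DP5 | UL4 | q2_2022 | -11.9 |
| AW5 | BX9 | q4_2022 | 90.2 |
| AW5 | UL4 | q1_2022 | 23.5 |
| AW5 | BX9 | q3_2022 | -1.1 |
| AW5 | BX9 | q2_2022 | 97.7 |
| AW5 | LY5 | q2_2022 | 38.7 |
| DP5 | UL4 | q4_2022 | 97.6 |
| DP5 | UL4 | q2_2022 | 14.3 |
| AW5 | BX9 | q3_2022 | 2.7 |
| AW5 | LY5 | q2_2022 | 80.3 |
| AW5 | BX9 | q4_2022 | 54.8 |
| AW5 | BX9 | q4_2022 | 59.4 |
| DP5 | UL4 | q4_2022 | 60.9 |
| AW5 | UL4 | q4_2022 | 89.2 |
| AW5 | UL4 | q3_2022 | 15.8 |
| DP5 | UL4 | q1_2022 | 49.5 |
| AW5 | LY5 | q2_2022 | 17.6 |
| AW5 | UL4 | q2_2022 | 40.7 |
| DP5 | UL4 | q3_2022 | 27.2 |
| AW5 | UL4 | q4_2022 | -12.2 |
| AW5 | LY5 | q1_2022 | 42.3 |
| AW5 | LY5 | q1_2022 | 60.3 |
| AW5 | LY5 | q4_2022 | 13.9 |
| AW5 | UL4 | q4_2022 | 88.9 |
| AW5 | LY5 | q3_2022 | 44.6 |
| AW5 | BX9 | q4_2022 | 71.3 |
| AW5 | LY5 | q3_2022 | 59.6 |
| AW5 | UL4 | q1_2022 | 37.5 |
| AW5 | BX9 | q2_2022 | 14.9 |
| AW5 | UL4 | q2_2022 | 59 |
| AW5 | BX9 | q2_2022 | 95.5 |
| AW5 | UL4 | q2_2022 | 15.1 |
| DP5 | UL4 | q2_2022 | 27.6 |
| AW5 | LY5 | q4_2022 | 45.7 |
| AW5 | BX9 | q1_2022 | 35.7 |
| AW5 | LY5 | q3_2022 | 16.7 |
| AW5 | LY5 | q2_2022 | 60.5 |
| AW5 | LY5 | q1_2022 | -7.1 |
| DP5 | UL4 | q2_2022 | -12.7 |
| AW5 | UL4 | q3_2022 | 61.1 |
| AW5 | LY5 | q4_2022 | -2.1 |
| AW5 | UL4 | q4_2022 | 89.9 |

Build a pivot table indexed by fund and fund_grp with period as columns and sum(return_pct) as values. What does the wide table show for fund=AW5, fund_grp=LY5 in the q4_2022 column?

116.8

Rows with fund=AW5, fund_grp=LY5 and period=q4_2022: return_pct values are 59.3, 13.9, 45.7, -2.1.
59.3 + 13.9 + 45.7 + -2.1 = 116.8.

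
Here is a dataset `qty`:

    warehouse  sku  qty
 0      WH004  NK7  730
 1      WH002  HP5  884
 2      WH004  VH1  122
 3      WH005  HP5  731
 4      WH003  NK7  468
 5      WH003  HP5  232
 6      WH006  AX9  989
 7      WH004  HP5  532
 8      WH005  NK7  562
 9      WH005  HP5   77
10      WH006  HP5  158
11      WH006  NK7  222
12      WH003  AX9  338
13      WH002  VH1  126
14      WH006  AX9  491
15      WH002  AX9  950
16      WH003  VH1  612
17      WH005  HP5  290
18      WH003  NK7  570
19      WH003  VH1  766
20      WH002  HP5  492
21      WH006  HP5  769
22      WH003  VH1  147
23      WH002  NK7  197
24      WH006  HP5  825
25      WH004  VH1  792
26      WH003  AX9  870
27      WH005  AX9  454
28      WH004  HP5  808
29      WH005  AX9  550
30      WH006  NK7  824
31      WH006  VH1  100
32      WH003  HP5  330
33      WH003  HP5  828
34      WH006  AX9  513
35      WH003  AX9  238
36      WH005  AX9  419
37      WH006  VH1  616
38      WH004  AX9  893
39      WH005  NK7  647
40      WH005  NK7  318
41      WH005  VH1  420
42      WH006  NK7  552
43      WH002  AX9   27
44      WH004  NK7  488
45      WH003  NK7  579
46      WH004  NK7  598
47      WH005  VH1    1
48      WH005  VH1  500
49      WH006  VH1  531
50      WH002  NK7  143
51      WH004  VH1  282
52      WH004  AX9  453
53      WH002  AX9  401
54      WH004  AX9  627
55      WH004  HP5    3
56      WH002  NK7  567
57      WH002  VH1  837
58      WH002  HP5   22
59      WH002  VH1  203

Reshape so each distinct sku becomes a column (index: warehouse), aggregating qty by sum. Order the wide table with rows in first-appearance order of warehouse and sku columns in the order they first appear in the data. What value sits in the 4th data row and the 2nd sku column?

1390

With rows in first-appearance order of warehouse, row 4 is warehouse=WH003. sku columns in first-appearance order: NK7, HP5, VH1, AX9; column 2 is HP5.
Long rows with warehouse=WH003, sku=HP5: 232 + 330 + 828 = 1390.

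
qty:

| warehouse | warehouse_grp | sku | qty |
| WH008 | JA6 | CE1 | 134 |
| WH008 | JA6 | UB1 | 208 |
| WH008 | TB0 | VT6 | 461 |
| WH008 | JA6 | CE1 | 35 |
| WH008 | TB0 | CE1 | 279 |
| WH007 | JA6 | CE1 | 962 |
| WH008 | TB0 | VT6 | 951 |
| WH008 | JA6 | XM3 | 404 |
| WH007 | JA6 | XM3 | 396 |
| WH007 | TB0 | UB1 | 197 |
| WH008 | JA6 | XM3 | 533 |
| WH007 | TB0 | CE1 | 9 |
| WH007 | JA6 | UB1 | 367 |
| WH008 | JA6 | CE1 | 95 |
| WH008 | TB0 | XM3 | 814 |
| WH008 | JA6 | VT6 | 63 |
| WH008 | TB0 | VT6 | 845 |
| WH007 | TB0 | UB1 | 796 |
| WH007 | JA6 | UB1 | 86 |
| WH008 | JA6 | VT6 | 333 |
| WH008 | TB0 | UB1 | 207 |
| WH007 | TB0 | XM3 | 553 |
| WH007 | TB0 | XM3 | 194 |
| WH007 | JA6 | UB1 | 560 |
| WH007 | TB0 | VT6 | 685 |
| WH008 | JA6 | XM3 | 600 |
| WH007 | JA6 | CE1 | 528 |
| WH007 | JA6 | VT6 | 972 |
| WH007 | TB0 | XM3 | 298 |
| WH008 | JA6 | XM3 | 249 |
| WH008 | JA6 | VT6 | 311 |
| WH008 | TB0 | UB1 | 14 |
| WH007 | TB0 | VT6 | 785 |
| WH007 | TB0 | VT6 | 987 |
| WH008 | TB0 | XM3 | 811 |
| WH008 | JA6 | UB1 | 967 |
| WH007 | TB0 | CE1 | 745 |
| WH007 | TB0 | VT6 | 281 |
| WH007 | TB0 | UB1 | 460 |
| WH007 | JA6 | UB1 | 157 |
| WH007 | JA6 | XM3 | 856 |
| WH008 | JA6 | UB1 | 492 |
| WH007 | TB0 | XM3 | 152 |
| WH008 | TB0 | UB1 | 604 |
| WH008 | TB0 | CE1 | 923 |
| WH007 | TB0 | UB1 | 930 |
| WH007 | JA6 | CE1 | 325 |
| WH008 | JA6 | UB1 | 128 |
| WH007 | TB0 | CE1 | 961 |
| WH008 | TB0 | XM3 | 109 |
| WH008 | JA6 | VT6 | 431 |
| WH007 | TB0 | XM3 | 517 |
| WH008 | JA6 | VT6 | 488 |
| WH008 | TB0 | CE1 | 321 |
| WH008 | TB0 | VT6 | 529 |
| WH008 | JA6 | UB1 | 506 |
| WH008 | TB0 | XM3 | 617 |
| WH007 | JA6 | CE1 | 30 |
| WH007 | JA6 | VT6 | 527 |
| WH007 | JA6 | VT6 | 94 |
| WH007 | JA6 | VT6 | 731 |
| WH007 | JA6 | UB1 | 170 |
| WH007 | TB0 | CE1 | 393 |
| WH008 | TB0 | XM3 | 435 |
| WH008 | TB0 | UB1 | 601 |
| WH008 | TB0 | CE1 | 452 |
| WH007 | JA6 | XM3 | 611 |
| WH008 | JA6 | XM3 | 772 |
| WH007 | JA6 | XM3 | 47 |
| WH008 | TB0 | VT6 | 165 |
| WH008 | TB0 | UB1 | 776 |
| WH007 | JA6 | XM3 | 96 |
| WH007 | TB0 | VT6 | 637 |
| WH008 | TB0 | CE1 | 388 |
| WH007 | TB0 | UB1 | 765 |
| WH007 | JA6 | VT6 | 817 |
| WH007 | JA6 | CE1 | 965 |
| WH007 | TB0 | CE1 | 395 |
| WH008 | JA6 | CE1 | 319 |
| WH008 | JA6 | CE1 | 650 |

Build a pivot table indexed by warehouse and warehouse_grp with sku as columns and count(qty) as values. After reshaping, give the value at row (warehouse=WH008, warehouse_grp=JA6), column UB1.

5

Rows with warehouse=WH008, warehouse_grp=JA6 and sku=UB1: qty values are 208, 967, 492, 128, 506.
5 rows match — count = 5.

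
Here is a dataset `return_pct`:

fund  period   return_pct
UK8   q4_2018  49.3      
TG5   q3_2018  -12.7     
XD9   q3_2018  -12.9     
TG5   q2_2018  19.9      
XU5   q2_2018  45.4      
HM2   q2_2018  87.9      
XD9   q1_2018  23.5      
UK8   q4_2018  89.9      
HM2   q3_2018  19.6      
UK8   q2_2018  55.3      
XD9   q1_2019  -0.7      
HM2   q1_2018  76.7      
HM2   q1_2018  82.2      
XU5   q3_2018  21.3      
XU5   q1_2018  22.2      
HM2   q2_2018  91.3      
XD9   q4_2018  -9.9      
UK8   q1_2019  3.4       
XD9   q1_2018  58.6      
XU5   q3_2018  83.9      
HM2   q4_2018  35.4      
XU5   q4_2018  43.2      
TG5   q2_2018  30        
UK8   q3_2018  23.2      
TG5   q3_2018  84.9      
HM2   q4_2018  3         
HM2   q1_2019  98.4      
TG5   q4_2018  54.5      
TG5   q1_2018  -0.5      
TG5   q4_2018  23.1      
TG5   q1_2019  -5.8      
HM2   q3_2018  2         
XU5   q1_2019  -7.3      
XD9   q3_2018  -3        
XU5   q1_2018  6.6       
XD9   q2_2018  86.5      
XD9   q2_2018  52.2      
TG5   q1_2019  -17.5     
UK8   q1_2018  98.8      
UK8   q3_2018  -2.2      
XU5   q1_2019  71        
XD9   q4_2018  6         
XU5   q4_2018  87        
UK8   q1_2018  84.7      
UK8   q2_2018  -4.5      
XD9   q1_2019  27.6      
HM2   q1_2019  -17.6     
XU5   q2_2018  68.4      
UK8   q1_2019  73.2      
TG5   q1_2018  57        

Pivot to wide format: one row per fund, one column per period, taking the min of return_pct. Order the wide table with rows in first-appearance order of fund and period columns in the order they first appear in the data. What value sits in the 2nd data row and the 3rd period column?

With rows in first-appearance order of fund, row 2 is fund=TG5. period columns in first-appearance order: q4_2018, q3_2018, q2_2018, q1_2018, q1_2019; column 3 is q2_2018.
Long rows with fund=TG5, period=q2_2018: min(19.9, 30) = 19.9.

19.9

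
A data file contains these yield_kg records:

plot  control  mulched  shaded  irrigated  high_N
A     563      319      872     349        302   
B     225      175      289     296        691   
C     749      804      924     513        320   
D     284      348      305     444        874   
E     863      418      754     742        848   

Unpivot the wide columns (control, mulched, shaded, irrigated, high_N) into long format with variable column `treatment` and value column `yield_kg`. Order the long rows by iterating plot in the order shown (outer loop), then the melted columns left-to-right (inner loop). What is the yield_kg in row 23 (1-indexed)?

754

25 rows total (5 × 5). Row 23: index ⌊(23-1)/5⌋ = 4 into plot → E; (23-1) mod 5 = 2 into the melted columns → shaded.
So row 23 is (E, shaded, 754); yield_kg = 754.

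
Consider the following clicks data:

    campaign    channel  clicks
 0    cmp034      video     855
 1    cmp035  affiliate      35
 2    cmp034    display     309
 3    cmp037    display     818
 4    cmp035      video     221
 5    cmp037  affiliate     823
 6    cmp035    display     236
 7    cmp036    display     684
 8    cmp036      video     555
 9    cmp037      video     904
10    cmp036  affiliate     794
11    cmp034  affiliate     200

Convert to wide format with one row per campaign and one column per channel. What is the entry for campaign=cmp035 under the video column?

221

Wide layout: rows indexed by campaign, columns are the 3 distinct channel values (video, affiliate, display).
Cell (campaign=cmp035, channel=video) draws from the long row where campaign=cmp035 and channel=video, which has clicks=221.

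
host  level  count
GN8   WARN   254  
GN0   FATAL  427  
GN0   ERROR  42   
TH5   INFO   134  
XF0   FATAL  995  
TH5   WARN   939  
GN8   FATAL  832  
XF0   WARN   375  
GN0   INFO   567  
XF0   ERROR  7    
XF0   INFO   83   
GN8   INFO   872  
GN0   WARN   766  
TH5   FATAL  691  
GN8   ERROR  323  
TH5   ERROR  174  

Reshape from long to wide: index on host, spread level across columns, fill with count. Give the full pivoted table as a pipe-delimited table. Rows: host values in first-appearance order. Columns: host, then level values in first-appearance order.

Columns: host plus the 4 distinct level values (WARN, FATAL, ERROR, INFO).
For example, row GN8 column WARN takes count=254 from the long row (GN8, WARN).

| host | WARN | FATAL | ERROR | INFO |
| GN8 | 254 | 832 | 323 | 872 |
| GN0 | 766 | 427 | 42 | 567 |
| TH5 | 939 | 691 | 174 | 134 |
| XF0 | 375 | 995 | 7 | 83 |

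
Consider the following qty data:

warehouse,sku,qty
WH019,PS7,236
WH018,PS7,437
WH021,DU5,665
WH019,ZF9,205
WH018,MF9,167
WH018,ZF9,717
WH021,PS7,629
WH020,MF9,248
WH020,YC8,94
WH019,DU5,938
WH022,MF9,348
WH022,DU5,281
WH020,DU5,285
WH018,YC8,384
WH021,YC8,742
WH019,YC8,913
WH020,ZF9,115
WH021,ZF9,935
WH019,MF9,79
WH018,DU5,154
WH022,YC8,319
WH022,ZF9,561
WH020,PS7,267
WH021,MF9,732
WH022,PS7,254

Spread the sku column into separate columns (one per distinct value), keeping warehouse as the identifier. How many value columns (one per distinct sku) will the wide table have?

5

5 distinct sku values: YC8, ZF9, MF9, DU5, PS7.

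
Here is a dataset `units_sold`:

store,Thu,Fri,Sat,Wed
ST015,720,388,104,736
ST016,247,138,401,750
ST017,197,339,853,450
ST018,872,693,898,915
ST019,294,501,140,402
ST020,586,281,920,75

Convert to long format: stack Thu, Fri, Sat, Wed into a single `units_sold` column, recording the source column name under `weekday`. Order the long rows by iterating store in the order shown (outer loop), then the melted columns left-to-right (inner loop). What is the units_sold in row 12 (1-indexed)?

24 rows total (6 × 4). Row 12: index ⌊(12-1)/4⌋ = 2 into store → ST017; (12-1) mod 4 = 3 into the melted columns → Wed.
So row 12 is (ST017, Wed, 450); units_sold = 450.

450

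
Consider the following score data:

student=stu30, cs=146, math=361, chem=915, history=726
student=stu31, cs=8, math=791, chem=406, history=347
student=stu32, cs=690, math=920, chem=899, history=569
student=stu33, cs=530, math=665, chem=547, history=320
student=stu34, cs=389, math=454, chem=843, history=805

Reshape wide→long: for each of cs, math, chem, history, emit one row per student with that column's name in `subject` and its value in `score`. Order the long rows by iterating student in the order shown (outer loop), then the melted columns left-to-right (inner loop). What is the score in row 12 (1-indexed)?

20 rows total (5 × 4). Row 12: index ⌊(12-1)/4⌋ = 2 into student → stu32; (12-1) mod 4 = 3 into the melted columns → history.
So row 12 is (stu32, history, 569); score = 569.

569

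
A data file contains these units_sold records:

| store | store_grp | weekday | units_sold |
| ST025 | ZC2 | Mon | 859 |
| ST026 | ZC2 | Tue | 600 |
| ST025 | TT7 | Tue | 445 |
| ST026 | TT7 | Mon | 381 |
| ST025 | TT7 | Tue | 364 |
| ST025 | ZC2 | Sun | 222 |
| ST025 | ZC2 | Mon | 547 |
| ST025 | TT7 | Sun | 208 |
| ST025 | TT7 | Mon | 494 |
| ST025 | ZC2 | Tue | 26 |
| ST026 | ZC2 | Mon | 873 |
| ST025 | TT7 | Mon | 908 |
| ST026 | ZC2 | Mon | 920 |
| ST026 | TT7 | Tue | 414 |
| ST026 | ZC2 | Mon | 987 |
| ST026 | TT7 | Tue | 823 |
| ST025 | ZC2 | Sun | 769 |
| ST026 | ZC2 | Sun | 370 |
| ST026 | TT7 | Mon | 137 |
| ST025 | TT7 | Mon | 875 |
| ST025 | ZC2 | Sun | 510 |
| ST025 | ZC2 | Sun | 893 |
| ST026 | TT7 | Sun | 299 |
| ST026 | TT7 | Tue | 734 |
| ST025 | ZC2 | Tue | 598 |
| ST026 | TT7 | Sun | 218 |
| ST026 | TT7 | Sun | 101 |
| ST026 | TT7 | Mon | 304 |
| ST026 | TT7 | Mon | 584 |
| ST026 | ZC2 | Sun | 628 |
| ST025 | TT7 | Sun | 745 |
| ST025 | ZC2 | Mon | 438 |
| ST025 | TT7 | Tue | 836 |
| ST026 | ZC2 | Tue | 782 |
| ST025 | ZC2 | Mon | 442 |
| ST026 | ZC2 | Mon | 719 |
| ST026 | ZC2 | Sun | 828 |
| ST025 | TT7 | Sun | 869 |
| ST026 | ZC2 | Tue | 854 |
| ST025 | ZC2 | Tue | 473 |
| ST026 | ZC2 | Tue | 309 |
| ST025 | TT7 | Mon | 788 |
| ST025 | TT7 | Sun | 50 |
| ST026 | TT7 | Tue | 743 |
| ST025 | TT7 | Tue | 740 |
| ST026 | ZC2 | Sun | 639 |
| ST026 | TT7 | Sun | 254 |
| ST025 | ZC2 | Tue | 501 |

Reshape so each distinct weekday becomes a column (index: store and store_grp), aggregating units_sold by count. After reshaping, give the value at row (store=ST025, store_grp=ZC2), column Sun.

4

Rows with store=ST025, store_grp=ZC2 and weekday=Sun: units_sold values are 222, 769, 510, 893.
4 rows match — count = 4.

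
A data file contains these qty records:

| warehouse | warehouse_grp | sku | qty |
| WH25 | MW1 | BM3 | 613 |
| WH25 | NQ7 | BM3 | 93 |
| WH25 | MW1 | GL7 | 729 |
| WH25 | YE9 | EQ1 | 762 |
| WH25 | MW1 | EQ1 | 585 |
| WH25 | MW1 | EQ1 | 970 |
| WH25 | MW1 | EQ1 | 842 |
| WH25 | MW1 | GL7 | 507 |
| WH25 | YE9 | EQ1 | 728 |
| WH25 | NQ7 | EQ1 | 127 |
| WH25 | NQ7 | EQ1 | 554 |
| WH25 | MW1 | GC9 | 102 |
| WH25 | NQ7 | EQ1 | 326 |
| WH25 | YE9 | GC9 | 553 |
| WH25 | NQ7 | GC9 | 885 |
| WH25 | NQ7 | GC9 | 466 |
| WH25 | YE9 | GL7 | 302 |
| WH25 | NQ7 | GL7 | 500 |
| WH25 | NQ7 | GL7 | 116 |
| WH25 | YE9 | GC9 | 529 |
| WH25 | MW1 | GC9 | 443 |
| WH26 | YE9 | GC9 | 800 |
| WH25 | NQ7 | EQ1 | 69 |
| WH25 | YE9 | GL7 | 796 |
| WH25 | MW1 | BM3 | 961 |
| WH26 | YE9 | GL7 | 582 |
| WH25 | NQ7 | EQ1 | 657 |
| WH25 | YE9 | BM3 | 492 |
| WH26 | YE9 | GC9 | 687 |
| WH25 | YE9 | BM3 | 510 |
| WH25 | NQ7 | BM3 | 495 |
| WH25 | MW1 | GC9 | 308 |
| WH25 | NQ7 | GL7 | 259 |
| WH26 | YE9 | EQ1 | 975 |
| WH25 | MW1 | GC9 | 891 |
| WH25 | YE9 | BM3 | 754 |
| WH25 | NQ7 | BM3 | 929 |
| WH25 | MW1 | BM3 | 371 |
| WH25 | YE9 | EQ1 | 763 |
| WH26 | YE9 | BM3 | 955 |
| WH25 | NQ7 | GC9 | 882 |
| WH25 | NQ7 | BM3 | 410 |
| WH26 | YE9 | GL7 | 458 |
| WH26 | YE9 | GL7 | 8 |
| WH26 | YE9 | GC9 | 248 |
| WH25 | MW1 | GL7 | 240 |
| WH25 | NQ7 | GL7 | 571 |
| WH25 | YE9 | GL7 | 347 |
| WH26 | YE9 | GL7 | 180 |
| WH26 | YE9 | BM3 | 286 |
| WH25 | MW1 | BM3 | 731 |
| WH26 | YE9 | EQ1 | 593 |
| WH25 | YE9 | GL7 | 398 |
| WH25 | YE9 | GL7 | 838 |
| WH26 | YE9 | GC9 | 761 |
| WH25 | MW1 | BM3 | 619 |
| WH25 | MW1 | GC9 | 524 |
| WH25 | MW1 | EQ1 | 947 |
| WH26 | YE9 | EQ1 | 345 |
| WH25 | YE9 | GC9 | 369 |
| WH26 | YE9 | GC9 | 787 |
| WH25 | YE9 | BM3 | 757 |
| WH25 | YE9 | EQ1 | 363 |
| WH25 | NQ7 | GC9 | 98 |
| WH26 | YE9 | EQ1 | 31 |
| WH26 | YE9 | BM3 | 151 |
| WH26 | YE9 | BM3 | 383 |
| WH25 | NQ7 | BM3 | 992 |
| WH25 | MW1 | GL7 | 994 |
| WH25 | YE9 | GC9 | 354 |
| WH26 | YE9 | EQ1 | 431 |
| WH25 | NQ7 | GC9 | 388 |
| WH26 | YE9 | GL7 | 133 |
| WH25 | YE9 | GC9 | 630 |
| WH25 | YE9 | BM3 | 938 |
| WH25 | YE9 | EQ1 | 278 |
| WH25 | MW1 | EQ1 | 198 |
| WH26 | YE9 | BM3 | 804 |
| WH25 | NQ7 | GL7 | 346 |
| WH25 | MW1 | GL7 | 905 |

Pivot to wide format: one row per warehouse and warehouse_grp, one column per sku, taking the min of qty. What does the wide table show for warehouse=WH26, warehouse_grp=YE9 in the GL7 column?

8

Rows with warehouse=WH26, warehouse_grp=YE9 and sku=GL7: qty values are 582, 458, 8, 180, 133.
min(582, 458, 8, 180, 133) = 8.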